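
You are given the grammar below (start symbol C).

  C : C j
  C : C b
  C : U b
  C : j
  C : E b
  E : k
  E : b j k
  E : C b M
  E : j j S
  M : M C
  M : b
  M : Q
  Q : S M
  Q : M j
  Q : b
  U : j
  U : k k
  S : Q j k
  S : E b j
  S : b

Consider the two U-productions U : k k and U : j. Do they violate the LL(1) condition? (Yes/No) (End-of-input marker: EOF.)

No

FIRST(k k) = { k } and FIRST(j) = { j }.
The FIRST sets are disjoint and neither alternative is nullable — no conflict.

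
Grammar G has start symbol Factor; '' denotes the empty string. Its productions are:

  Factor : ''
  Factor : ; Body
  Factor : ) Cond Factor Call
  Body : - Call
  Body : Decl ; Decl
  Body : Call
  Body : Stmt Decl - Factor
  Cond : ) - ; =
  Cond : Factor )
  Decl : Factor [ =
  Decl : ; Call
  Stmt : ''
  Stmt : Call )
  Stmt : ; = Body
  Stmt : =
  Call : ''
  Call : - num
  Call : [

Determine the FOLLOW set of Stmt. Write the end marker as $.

{ ), ;, [ }

In Body : Stmt Decl - Factor: add FIRST(Decl - Factor) = { ), ;, [ }.
Union: FOLLOW(Stmt) = { ), ;, [ }.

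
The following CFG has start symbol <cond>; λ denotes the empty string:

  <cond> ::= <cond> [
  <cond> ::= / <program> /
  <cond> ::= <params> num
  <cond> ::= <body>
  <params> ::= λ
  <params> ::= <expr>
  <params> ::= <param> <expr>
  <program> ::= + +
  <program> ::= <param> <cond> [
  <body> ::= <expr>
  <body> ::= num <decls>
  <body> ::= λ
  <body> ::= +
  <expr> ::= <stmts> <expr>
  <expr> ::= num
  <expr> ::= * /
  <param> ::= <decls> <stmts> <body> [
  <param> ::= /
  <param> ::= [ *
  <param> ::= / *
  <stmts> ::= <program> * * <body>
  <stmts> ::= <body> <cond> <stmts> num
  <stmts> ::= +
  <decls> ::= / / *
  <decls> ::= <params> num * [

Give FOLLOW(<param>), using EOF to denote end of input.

In <params> ::= <param> <expr>: add FIRST(<expr>) = { *, +, /, [, num }.
In <program> ::= <param> <cond> [: add FIRST(<cond> [) = { *, +, /, [, num }.
Union: FOLLOW(<param>) = { *, +, /, [, num }.

{ *, +, /, [, num }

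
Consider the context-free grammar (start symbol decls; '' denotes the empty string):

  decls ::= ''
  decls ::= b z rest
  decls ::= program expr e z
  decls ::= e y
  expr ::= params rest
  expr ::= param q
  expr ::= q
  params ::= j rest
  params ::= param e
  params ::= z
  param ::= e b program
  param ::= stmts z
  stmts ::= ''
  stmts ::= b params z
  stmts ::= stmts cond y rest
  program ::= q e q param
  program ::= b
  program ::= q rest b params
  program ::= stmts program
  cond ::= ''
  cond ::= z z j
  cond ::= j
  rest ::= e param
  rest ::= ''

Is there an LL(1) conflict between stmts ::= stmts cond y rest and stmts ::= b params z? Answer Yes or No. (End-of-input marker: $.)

FIRST(stmts cond y rest) = { b, j, y, z } and FIRST(b params z) = { b }.
Both contain b, so the two alternatives are not disjoint — LL(1) conflict.

Yes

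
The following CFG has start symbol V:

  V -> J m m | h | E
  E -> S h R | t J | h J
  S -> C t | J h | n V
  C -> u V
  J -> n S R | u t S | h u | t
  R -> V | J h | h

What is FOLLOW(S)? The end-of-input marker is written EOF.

{ EOF, h, m, n, t, u }

In E -> S h R: add FIRST(h R) = { h }.
In J -> n S R: add FIRST(R) = { h, n, t, u }.
In J -> u t S: S is at the end, add FOLLOW(J) = { EOF, h, m, n, t, u }.
Union: FOLLOW(S) = { EOF, h, m, n, t, u }.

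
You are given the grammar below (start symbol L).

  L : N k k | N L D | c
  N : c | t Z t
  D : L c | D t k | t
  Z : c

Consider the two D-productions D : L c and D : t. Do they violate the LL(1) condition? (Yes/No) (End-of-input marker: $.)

FIRST(L c) = { c, t } and FIRST(t) = { t }.
Both contain t, so the two alternatives are not disjoint — LL(1) conflict.

Yes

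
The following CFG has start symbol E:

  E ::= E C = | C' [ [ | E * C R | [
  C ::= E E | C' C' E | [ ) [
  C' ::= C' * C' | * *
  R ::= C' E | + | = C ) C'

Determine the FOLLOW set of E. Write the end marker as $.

E is the start symbol, so $ ∈ FOLLOW(E).
In E ::= E C =: add FIRST(C =) = { *, [ }.
In E ::= E * C R: add FIRST(* C R) = { * }.
In C ::= E E: add FIRST(E) = { *, [ }.
In C ::= E E: E is at the end, add FOLLOW(C) = { ), *, +, = }.
In C ::= C' C' E: E is at the end, add FOLLOW(C) = { ), *, +, = }.
In R ::= C' E: E is at the end, add FOLLOW(R) = { $, ), *, +, =, [ }.
Union: FOLLOW(E) = { $, ), *, +, =, [ }.

{ $, ), *, +, =, [ }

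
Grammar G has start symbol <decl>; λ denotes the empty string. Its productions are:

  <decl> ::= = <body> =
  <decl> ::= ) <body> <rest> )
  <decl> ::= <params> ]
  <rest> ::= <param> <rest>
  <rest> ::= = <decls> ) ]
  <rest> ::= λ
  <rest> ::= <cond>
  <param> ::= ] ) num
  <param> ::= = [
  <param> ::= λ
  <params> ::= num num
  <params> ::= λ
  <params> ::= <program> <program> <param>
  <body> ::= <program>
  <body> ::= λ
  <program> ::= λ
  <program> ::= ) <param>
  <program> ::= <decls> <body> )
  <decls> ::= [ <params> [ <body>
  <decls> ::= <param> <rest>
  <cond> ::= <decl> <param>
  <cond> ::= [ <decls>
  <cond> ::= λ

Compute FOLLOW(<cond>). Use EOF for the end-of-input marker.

{ ), =, [, ], num }

In <rest> ::= <cond>: <cond> is at the end, add FOLLOW(<rest>) = { ), =, [, ], num }.
Union: FOLLOW(<cond>) = { ), =, [, ], num }.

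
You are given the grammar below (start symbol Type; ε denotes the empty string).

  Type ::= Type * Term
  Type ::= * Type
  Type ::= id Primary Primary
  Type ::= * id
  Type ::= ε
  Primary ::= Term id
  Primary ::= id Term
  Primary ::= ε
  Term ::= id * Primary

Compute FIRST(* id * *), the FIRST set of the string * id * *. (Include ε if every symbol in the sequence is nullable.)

{ * }

* is a terminal; add {*} and stop.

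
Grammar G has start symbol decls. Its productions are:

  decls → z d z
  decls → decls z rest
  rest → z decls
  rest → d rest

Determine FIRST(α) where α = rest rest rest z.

Add FIRST(rest) = { d, z }; rest is not nullable, stop.

{ d, z }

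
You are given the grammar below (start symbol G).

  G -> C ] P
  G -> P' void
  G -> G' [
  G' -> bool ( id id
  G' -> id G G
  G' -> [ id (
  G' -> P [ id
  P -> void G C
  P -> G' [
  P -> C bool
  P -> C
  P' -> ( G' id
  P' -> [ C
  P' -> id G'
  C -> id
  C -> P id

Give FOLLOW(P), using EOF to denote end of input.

{ EOF, (, [, bool, id, void }

In G -> C ] P: P is at the end, add FOLLOW(G) = { EOF, (, [, bool, id, void }.
In G' -> P [ id: add FIRST([ id) = { [ }.
In C -> P id: add FIRST(id) = { id }.
Union: FOLLOW(P) = { EOF, (, [, bool, id, void }.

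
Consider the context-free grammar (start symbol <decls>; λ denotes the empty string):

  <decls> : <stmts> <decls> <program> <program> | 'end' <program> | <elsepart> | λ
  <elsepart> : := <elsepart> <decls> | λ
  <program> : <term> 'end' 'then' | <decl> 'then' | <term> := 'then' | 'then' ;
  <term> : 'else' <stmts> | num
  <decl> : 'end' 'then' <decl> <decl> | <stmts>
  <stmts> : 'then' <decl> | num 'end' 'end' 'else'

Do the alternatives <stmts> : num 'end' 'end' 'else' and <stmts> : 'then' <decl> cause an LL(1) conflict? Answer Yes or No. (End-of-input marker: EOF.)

No

FIRST(num 'end' 'end' 'else') = { num } and FIRST('then' <decl>) = { 'then' }.
The FIRST sets are disjoint and neither alternative is nullable — no conflict.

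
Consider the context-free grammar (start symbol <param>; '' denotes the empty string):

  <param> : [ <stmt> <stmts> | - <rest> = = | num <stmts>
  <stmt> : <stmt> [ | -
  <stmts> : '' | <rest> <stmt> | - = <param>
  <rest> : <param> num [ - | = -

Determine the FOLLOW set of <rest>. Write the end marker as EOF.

{ -, = }

In <param> : - <rest> = =: add FIRST(= =) = { = }.
In <stmts> : <rest> <stmt>: add FIRST(<stmt>) = { - }.
Union: FOLLOW(<rest>) = { -, = }.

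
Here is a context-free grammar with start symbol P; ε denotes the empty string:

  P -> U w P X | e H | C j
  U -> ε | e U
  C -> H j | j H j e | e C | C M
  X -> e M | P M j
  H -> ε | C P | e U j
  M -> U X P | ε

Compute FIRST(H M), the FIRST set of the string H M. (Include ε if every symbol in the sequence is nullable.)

Add FIRST(H)\{ε} = { e, j }; H is nullable, continue.
Add FIRST(M)\{ε} = { e, j, w }; M is nullable, continue.
Every symbol is nullable, so include ε.

{ e, j, w, ε }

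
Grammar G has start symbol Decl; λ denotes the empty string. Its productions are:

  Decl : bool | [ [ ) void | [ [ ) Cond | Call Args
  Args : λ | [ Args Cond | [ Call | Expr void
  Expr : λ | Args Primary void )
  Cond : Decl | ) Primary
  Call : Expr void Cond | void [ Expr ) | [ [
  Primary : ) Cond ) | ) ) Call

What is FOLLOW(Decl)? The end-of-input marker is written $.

{ $, ), [, bool, void }

Decl is the start symbol, so $ ∈ FOLLOW(Decl).
In Cond : Decl: Decl is at the end, add FOLLOW(Cond) = { $, ), [, bool, void }.
Union: FOLLOW(Decl) = { $, ), [, bool, void }.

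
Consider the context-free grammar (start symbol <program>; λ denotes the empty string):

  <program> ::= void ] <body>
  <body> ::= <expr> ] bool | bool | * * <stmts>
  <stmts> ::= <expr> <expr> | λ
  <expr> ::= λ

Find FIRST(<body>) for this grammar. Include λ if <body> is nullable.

From <body> ::= <expr> ] bool: <expr> nullable, take FIRST(<expr>) ∪ {]} = { ] }.
<body> ::= bool contributes {bool}.
<body> ::= * * <stmts> contributes {*}.
Union: FIRST(<body>) = { *, ], bool }.

{ *, ], bool }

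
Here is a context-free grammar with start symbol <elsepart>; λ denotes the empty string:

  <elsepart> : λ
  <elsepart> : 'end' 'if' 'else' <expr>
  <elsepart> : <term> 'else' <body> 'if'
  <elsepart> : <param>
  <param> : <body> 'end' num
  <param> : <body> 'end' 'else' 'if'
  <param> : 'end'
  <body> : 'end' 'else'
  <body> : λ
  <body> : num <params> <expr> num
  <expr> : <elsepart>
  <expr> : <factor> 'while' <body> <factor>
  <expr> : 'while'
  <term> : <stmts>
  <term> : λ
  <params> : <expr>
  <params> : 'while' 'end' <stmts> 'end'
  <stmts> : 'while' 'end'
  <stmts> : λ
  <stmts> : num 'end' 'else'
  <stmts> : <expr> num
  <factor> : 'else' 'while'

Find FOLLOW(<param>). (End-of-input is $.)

In <elsepart> : <param>: <param> is at the end, add FOLLOW(<elsepart>) = { $, 'else', 'end', 'while', num }.
Union: FOLLOW(<param>) = { $, 'else', 'end', 'while', num }.

{ $, 'else', 'end', 'while', num }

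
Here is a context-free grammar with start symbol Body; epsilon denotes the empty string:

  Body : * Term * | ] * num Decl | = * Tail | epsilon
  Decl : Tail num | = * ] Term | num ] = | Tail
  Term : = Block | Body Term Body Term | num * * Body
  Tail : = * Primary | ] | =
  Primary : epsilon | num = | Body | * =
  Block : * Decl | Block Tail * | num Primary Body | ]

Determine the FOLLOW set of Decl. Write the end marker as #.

{ #, *, =, ], num }

In Body : ] * num Decl: Decl is at the end, add FOLLOW(Body) = { #, *, =, ], num }.
In Block : * Decl: Decl is at the end, add FOLLOW(Block) = { #, *, =, ], num }.
Union: FOLLOW(Decl) = { #, *, =, ], num }.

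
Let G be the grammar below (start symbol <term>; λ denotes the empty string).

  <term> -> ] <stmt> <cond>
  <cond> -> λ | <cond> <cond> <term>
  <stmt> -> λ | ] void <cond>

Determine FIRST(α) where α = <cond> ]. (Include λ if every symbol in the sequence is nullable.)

{ ] }

Add FIRST(<cond>)\{λ} = { ] }; <cond> is nullable, continue.
] is a terminal; add {]} and stop.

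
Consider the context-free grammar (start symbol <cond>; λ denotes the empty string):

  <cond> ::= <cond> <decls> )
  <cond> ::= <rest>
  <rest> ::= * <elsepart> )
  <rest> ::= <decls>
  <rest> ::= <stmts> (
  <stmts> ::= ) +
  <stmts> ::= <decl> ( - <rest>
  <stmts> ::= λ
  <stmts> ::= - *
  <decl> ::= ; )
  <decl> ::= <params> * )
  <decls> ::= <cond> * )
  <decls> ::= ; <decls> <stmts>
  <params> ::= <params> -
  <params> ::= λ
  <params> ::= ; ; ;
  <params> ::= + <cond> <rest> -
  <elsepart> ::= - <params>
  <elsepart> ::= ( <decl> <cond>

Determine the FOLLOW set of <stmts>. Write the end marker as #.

In <rest> ::= <stmts> (: add FIRST(() = { ( }.
In <decls> ::= ; <decls> <stmts>: <stmts> is at the end, add FOLLOW(<decls>) = { #, (, ), *, +, -, ; }.
Union: FOLLOW(<stmts>) = { #, (, ), *, +, -, ; }.

{ #, (, ), *, +, -, ; }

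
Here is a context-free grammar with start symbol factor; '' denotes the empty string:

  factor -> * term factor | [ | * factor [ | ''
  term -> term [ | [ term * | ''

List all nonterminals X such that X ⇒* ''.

Directly nullable (have an ''-production): factor, term.

{ factor, term }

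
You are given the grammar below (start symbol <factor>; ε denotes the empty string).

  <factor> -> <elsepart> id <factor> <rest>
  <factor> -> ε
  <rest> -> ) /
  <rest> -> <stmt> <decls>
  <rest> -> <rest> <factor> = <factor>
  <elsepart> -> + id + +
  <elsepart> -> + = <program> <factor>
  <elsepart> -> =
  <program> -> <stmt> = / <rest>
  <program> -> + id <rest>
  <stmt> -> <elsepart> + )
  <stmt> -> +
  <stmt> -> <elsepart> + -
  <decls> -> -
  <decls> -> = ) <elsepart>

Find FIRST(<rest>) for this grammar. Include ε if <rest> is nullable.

{ ), +, = }

<rest> -> ) / contributes {)}.
From <rest> -> <stmt> <decls>: add FIRST(<stmt>) = { +, = }.
From <rest> -> <rest> <factor> = <factor>: add FIRST(<rest>) = { ), +, = }.
Union: FIRST(<rest>) = { ), +, = }.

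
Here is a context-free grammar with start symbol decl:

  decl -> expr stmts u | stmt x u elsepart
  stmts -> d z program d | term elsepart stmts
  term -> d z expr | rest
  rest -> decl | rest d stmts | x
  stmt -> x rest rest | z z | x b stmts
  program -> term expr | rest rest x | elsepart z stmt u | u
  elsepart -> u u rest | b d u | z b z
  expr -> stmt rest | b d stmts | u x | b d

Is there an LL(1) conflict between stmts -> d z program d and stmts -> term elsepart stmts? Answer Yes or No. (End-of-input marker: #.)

FIRST(d z program d) = { d } and FIRST(term elsepart stmts) = { b, d, u, x, z }.
Both contain d, so the two alternatives are not disjoint — LL(1) conflict.

Yes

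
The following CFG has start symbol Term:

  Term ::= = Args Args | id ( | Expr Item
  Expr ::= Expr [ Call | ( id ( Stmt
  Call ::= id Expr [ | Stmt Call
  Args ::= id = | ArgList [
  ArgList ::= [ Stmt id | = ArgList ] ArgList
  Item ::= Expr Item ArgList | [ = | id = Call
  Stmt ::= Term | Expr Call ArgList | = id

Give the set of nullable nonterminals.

No nonterminal has an empty production or an RHS whose symbols are all nullable.

{ } (none)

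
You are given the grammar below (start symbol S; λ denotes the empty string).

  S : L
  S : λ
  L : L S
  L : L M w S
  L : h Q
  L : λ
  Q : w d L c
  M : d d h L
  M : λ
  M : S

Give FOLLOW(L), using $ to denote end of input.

In S : L: L is at the end, add FOLLOW(S) = { $, c, d, h, w }.
In L : L S: add FIRST(S)\{λ} = { d, h, w }.
  Since S is nullable, also add FOLLOW(L) = { $, c, d, h, w }.
In L : L M w S: add FIRST(M w S) = { d, h, w }.
In Q : w d L c: add FIRST(c) = { c }.
In M : d d h L: L is at the end, add FOLLOW(M) = { w }.
Union: FOLLOW(L) = { $, c, d, h, w }.

{ $, c, d, h, w }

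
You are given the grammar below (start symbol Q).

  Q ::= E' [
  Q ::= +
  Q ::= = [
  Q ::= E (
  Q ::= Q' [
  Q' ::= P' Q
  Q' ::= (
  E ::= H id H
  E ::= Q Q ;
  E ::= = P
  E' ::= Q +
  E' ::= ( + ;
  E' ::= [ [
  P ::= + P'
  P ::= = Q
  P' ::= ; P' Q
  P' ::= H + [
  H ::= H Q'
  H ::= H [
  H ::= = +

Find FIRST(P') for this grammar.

P' ::= ; P' Q contributes {;}.
From P' ::= H + [: add FIRST(H) = { = }.
Union: FIRST(P') = { ;, = }.

{ ;, = }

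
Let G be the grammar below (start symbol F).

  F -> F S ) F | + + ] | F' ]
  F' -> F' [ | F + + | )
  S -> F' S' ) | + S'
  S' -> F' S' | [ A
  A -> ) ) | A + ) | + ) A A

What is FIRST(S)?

{ ), + }

From S -> F' S' ): add FIRST(F') = { ), + }.
S -> + S' contributes {+}.
Union: FIRST(S) = { ), + }.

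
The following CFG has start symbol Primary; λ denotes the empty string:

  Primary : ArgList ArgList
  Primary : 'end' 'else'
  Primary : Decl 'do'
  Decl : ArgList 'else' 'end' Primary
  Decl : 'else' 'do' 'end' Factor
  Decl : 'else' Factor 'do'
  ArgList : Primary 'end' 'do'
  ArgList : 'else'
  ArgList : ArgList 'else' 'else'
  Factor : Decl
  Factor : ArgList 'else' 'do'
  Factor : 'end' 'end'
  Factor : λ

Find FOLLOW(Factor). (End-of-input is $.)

In Decl : 'else' 'do' 'end' Factor: Factor is at the end, add FOLLOW(Decl) = { 'do' }.
In Decl : 'else' Factor 'do': add FIRST('do') = { 'do' }.
Union: FOLLOW(Factor) = { 'do' }.

{ 'do' }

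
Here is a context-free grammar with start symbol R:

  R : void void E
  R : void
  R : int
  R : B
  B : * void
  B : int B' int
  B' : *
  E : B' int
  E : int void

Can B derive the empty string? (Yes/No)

No nonterminal in this grammar is nullable.
No production of B has an RHS whose symbols are all nullable, so B is not nullable.

No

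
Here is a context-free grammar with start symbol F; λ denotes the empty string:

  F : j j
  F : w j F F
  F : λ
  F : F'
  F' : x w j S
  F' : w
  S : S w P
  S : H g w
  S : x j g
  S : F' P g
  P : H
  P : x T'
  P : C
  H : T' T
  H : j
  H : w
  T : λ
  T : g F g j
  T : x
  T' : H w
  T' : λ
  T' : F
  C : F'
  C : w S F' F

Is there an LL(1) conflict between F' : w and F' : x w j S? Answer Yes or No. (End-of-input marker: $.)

No

FIRST(w) = { w } and FIRST(x w j S) = { x }.
The FIRST sets are disjoint and neither alternative is nullable — no conflict.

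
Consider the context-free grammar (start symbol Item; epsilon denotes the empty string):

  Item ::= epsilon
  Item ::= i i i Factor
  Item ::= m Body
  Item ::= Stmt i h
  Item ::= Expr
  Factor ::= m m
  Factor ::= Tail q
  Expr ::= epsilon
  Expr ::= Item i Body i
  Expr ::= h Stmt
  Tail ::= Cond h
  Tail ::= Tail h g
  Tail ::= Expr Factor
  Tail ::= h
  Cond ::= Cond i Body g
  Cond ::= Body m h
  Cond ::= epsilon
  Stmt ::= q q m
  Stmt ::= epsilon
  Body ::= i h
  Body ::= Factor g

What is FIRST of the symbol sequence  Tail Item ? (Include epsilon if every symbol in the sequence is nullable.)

{ h, i, m, q }

Add FIRST(Tail) = { h, i, m, q }; Tail is not nullable, stop.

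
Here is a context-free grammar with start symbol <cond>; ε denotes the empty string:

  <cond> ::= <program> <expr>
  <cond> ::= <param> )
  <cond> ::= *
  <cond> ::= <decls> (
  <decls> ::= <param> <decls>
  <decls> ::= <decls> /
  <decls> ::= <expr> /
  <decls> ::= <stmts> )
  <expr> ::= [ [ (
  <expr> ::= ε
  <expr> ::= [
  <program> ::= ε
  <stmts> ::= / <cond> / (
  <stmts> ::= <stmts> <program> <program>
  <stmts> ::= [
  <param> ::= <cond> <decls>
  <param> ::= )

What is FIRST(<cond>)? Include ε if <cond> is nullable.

From <cond> ::= <program> <expr>: <program>, <expr> nullable, take FIRST(<program>) ∪ FIRST(<expr>) = { [ }; also ε since the whole RHS is nullable.
From <cond> ::= <param> ): add FIRST(<param>) = { ), *, /, [ }.
<cond> ::= * contributes {*}.
From <cond> ::= <decls> (: add FIRST(<decls>) = { ), *, /, [ }.
Union: FIRST(<cond>) = { ), *, /, [, ε }.

{ ), *, /, [, ε }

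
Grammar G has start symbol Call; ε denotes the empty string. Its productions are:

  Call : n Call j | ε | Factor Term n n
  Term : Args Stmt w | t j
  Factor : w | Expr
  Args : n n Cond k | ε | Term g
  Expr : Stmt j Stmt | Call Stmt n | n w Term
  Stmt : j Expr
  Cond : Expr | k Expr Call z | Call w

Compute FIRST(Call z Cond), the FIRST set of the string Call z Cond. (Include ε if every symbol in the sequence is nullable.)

{ j, n, w, z }

Add FIRST(Call)\{ε} = { j, n, w }; Call is nullable, continue.
z is a terminal; add {z} and stop.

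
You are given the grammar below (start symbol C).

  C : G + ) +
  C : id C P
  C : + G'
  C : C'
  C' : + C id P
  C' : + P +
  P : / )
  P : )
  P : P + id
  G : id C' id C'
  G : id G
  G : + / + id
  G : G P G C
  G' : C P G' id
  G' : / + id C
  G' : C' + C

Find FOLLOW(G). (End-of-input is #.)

{ ), +, /, id }

In C : G + ) +: add FIRST(+ ) +) = { + }.
In G : id G: G is at the end, add FOLLOW(G) = { ), +, /, id }.
In G : G P G C: add FIRST(P G C) = { ), / }.
In G : G P G C: add FIRST(C) = { +, id }.
Union: FOLLOW(G) = { ), +, /, id }.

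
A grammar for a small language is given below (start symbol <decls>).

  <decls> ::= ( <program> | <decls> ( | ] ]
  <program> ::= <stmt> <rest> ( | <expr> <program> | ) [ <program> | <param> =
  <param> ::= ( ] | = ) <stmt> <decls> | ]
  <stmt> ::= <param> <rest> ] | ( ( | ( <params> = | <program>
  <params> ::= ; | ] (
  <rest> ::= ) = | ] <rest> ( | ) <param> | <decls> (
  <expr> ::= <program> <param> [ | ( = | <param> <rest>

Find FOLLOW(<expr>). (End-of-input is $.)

{ (, ), =, ] }

In <program> ::= <expr> <program>: add FIRST(<program>) = { (, ), =, ] }.
Union: FOLLOW(<expr>) = { (, ), =, ] }.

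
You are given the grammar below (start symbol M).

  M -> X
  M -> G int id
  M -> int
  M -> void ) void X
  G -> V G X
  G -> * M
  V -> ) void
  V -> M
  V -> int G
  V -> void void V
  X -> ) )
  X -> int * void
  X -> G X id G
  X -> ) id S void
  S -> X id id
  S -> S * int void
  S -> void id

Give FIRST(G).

{ ), *, int, void }

From G -> V G X: add FIRST(V) = { ), *, int, void }.
G -> * M contributes {*}.
Union: FIRST(G) = { ), *, int, void }.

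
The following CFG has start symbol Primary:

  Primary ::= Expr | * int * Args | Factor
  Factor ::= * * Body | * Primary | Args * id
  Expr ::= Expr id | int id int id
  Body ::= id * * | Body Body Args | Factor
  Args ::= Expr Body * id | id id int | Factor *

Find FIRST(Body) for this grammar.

{ *, id, int }

Body ::= id * * contributes {id}.
From Body ::= Body Body Args: add FIRST(Body) = { *, id, int }.
From Body ::= Factor: add FIRST(Factor) = { *, id, int }.
Union: FIRST(Body) = { *, id, int }.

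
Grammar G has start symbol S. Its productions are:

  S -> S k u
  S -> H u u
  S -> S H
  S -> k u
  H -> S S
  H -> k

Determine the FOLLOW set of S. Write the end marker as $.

S is the start symbol, so $ ∈ FOLLOW(S).
In S -> S k u: add FIRST(k u) = { k }.
In S -> S H: add FIRST(H) = { k }.
In H -> S S: add FIRST(S) = { k }.
In H -> S S: S is at the end, add FOLLOW(H) = { $, k, u }.
Union: FOLLOW(S) = { $, k, u }.

{ $, k, u }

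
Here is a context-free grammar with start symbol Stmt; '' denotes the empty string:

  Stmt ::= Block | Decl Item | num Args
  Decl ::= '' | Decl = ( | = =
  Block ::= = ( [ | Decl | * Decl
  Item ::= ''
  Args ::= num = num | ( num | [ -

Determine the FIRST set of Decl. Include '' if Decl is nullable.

{ =, '' }

Decl ::= '' contributes ''.
From Decl ::= Decl = (: Decl nullable, take FIRST(Decl) ∪ {=} = { = }.
Decl ::= = = contributes {=}.
Union: FIRST(Decl) = { =, '' }.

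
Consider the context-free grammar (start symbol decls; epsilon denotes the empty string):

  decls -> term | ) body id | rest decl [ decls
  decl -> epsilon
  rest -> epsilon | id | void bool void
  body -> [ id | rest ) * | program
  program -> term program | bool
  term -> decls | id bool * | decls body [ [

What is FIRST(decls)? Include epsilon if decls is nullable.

From decls -> term: add FIRST(term) = { ), [, id, void }.
decls -> ) body id contributes {)}.
From decls -> rest decl [ decls: rest, decl nullable, take FIRST(rest) ∪ FIRST(decl) ∪ {[} = { [, id, void }.
Union: FIRST(decls) = { ), [, id, void }.

{ ), [, id, void }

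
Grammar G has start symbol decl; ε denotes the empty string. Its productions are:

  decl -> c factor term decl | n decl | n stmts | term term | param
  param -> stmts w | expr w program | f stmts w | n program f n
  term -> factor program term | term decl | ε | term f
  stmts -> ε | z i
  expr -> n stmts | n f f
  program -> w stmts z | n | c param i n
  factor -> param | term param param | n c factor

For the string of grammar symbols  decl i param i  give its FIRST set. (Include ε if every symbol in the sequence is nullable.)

Add FIRST(decl)\{ε} = { c, f, n, w, z }; decl is nullable, continue.
i is a terminal; add {i} and stop.

{ c, f, i, n, w, z }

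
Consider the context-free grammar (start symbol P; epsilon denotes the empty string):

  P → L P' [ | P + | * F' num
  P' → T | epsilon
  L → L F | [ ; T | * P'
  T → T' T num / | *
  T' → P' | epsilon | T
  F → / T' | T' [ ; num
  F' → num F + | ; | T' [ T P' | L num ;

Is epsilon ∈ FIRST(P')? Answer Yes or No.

Yes

P' has an epsilon-production, so P' ⇒ epsilon.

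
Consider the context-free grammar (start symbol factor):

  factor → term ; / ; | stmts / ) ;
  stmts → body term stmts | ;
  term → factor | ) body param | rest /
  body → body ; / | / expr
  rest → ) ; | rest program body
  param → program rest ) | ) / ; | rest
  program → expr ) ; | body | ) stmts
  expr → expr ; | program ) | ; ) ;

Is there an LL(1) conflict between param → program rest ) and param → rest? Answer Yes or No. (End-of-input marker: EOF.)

FIRST(program rest )) = { ), /, ; } and FIRST(rest) = { ) }.
Both contain ), so the two alternatives are not disjoint — LL(1) conflict.

Yes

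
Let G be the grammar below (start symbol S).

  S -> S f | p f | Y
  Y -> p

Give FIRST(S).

{ p }

From S -> S f: add FIRST(S) = { p }.
S -> p f contributes {p}.
From S -> Y: add FIRST(Y) = { p }.
Union: FIRST(S) = { p }.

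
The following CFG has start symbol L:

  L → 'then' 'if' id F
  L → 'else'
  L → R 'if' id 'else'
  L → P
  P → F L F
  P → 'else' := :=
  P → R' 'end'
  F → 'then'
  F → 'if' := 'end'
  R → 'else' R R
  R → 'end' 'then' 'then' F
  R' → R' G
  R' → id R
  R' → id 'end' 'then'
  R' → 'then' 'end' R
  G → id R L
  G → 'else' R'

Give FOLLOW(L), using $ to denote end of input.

L is the start symbol, so $ ∈ FOLLOW(L).
In P → F L F: add FIRST(F) = { 'if', 'then' }.
In G → id R L: L is at the end, add FOLLOW(G) = { 'else', 'end', id }.
Union: FOLLOW(L) = { $, 'else', 'end', 'if', 'then', id }.

{ $, 'else', 'end', 'if', 'then', id }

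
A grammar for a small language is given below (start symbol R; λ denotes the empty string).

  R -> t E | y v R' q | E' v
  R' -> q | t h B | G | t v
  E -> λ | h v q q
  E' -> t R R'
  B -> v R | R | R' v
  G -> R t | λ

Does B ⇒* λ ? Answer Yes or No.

Nullable nonterminals: E, G, R'.
No production of B has an RHS whose symbols are all nullable, so B is not nullable.

No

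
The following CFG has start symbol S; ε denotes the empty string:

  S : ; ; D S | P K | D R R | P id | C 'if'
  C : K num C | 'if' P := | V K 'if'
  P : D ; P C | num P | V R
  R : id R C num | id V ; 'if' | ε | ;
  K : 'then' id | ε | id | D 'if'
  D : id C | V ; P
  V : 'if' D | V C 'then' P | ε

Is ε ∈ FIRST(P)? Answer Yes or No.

Yes

P : V R and each of V, R is nullable, so P ⇒* ε.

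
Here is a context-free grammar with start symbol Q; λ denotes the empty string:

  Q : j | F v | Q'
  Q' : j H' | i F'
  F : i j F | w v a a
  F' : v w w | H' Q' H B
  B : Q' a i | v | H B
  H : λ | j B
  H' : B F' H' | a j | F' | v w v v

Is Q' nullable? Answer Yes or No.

Nullable nonterminals: H.
No production of Q' has an RHS whose symbols are all nullable, so Q' is not nullable.

No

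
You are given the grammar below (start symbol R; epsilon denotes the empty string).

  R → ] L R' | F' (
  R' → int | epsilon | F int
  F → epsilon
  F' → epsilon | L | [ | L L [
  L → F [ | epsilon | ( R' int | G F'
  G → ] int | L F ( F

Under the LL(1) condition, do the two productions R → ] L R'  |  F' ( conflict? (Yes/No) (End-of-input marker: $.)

Yes

FIRST(] L R') = { ] } and FIRST(F' () = { (, [, ] }.
Both contain ], so the two alternatives are not disjoint — LL(1) conflict.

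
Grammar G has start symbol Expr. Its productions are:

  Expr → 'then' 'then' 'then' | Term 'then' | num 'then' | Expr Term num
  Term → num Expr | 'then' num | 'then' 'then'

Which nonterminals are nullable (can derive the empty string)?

{ } (none)

No nonterminal has an empty production or an RHS whose symbols are all nullable.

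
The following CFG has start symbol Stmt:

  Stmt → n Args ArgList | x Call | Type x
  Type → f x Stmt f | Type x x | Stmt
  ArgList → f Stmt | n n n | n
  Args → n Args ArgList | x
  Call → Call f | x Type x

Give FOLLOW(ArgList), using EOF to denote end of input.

In Stmt → n Args ArgList: ArgList is at the end, add FOLLOW(Stmt) = { EOF, f, n, x }.
In Args → n Args ArgList: ArgList is at the end, add FOLLOW(Args) = { f, n }.
Union: FOLLOW(ArgList) = { EOF, f, n, x }.

{ EOF, f, n, x }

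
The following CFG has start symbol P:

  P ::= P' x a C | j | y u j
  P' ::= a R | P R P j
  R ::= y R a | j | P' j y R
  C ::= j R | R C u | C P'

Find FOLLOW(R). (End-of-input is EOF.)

In P' ::= a R: R is at the end, add FOLLOW(P') = { EOF, a, j, u, x, y }.
In P' ::= P R P j: add FIRST(P j) = { a, j, y }.
In R ::= y R a: add FIRST(a) = { a }.
In R ::= P' j y R: R is at the end, add FOLLOW(R) = { EOF, a, j, u, x, y }.
In C ::= j R: R is at the end, add FOLLOW(C) = { EOF, a, j, u, y }.
In C ::= R C u: add FIRST(C u) = { a, j, y }.
Union: FOLLOW(R) = { EOF, a, j, u, x, y }.

{ EOF, a, j, u, x, y }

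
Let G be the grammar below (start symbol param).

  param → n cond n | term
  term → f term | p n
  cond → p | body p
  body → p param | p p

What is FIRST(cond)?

{ p }

cond → p contributes {p}.
From cond → body p: add FIRST(body) = { p }.
Union: FIRST(cond) = { p }.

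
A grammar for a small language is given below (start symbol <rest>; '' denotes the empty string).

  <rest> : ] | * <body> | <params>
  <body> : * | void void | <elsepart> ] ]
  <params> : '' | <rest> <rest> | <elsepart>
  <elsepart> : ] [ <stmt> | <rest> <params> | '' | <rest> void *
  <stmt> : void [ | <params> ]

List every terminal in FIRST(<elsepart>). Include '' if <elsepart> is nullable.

{ *, ], void, '' }

<elsepart> : ] [ <stmt> contributes {]}.
From <elsepart> : <rest> <params>: <rest>, <params> nullable, take FIRST(<rest>) ∪ FIRST(<params>) = { *, ], void }; also '' since the whole RHS is nullable.
<elsepart> : '' contributes ''.
From <elsepart> : <rest> void *: <rest> nullable, take FIRST(<rest>) ∪ {void} = { *, ], void }.
Union: FIRST(<elsepart>) = { *, ], void, '' }.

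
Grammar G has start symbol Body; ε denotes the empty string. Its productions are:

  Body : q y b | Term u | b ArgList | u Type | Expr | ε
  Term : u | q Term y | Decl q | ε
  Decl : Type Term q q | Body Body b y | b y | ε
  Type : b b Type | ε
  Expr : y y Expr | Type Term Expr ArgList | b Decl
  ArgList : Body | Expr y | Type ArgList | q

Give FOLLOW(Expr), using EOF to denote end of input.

In Body : Expr: Expr is at the end, add FOLLOW(Body) = { EOF, b, q, u, y }.
In Expr : y y Expr: Expr is at the end, add FOLLOW(Expr) = { EOF, b, q, u, y }.
In Expr : Type Term Expr ArgList: add FIRST(ArgList)\{ε} = { b, q, u, y }.
  Since ArgList is nullable, also add FOLLOW(Expr) = { EOF, b, q, u, y }.
In ArgList : Expr y: add FIRST(y) = { y }.
Union: FOLLOW(Expr) = { EOF, b, q, u, y }.

{ EOF, b, q, u, y }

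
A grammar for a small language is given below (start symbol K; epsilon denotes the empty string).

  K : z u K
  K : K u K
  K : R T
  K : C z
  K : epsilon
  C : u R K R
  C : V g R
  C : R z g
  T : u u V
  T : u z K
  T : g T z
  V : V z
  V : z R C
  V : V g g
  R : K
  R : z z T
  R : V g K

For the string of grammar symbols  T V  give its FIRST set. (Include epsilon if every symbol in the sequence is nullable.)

Add FIRST(T) = { g, u }; T is not nullable, stop.

{ g, u }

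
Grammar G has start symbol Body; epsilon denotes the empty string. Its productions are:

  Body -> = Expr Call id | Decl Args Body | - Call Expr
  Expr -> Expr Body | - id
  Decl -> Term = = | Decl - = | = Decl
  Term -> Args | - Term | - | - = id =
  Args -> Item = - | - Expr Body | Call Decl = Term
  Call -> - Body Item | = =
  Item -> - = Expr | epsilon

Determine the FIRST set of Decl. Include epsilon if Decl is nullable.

From Decl -> Term = =: add FIRST(Term) = { -, = }.
From Decl -> Decl - =: add FIRST(Decl) = { -, = }.
Decl -> = Decl contributes {=}.
Union: FIRST(Decl) = { -, = }.

{ -, = }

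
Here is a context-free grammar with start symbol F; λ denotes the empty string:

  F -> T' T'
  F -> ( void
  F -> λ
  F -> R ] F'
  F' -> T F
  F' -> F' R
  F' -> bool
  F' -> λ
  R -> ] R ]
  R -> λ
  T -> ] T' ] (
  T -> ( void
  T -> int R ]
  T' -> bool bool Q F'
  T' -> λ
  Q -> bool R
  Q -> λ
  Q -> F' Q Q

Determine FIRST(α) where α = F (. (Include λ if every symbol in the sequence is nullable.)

{ (, ], bool }

Add FIRST(F)\{λ} = { (, ], bool }; F is nullable, continue.
( is a terminal; add {(} and stop.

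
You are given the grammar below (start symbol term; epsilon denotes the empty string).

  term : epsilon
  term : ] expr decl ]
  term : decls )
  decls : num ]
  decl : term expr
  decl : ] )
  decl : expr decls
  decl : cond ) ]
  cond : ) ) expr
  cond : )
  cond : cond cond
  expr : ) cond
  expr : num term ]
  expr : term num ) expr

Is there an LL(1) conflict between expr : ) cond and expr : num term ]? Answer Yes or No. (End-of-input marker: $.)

No

FIRST() cond) = { ) } and FIRST(num term ]) = { num }.
The FIRST sets are disjoint and neither alternative is nullable — no conflict.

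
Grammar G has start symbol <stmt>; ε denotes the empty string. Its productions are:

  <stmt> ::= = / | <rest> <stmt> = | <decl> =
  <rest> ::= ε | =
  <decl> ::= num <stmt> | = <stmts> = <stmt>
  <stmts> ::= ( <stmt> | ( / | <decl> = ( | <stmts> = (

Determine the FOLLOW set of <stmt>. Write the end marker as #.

{ #, = }

<stmt> is the start symbol, so # ∈ FOLLOW(<stmt>).
In <stmt> ::= <rest> <stmt> =: add FIRST(=) = { = }.
In <decl> ::= num <stmt>: <stmt> is at the end, add FOLLOW(<decl>) = { = }.
In <decl> ::= = <stmts> = <stmt>: <stmt> is at the end, add FOLLOW(<decl>) = { = }.
In <stmts> ::= ( <stmt>: <stmt> is at the end, add FOLLOW(<stmts>) = { = }.
Union: FOLLOW(<stmt>) = { #, = }.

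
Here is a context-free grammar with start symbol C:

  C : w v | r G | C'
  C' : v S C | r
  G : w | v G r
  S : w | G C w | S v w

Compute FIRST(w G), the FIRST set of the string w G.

w is a terminal; add {w} and stop.

{ w }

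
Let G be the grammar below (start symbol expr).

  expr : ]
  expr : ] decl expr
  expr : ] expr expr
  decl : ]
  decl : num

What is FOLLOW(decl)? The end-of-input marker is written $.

{ ] }

In expr : ] decl expr: add FIRST(expr) = { ] }.
Union: FOLLOW(decl) = { ] }.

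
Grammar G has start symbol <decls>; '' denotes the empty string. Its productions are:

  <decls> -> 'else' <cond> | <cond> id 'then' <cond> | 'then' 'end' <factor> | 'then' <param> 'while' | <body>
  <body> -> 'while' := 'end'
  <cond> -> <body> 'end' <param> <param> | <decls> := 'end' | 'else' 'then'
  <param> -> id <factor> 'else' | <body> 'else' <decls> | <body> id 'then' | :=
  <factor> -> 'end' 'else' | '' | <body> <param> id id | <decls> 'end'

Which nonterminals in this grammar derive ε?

Directly nullable (have an ''-production): <factor>.
No other nonterminal has a production whose RHS symbols are all nullable.

{ <factor> }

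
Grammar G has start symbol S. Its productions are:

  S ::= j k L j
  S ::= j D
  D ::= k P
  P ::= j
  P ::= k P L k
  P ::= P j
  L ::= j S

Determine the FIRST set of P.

{ j, k }

P ::= j contributes {j}.
P ::= k P L k contributes {k}.
From P ::= P j: add FIRST(P) = { j, k }.
Union: FIRST(P) = { j, k }.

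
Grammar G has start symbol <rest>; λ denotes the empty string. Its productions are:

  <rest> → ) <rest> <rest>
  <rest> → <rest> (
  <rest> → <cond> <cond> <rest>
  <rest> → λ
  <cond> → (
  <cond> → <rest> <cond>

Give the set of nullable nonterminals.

Directly nullable (have an λ-production): <rest>.
No other nonterminal has a production whose RHS symbols are all nullable.

{ <rest> }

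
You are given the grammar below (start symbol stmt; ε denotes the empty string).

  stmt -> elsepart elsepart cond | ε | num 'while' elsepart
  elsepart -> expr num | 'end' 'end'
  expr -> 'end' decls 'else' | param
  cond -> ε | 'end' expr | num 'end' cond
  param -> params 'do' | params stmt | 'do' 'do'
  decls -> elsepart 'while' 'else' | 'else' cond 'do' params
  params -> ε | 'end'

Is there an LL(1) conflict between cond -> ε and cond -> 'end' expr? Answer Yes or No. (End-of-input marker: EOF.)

FIRST(ε) = { ε } and FIRST('end' expr) = { 'end' }.
The first is nullable but FOLLOW(cond) = { EOF, 'do', num } is disjoint from FIRST of the second.

No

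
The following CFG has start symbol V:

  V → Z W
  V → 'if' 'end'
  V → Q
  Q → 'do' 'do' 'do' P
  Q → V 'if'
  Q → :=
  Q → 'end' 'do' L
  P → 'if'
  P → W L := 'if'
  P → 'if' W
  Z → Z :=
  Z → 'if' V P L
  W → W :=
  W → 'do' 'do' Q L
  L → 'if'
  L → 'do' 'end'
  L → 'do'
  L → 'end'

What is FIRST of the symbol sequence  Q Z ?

{ 'do', 'end', 'if', := }

Add FIRST(Q) = { 'do', 'end', 'if', := }; Q is not nullable, stop.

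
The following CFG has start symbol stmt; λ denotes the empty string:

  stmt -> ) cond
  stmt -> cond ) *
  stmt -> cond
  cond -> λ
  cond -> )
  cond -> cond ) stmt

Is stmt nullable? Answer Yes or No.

Yes

stmt -> cond and each of cond is nullable, so stmt ⇒* λ.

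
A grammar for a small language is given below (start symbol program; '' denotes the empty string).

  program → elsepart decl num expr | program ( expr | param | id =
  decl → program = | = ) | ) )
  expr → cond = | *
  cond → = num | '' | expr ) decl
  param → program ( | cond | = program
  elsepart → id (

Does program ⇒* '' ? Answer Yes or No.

program → param and each of param is nullable, so program ⇒* ''.

Yes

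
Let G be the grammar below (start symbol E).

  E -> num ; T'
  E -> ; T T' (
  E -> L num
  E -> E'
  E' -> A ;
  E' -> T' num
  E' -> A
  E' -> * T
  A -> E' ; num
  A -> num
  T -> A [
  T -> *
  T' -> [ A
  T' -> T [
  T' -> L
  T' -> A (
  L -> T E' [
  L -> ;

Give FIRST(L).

{ *, ;, [, num }

From L -> T E' [: add FIRST(T) = { *, ;, [, num }.
L -> ; contributes {;}.
Union: FIRST(L) = { *, ;, [, num }.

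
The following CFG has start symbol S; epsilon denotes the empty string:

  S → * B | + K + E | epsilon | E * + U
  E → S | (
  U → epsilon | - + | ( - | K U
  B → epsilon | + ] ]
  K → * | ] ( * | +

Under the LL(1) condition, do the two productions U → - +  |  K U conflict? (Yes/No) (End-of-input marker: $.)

No

FIRST(- +) = { - } and FIRST(K U) = { *, +, ] }.
The FIRST sets are disjoint and neither alternative is nullable — no conflict.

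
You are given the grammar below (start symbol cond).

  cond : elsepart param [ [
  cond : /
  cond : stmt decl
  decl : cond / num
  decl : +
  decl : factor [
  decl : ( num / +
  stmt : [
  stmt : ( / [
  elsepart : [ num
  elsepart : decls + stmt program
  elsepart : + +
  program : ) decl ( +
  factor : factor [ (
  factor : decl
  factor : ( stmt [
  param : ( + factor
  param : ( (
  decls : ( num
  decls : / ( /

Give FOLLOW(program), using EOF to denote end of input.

{ ( }

In elsepart : decls + stmt program: program is at the end, add FOLLOW(elsepart) = { ( }.
Union: FOLLOW(program) = { ( }.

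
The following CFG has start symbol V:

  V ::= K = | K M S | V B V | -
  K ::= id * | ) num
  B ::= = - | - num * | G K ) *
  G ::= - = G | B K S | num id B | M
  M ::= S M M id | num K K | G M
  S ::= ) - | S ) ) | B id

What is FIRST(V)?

From V ::= K =: add FIRST(K) = { ), id }.
From V ::= K M S: add FIRST(K) = { ), id }.
From V ::= V B V: add FIRST(V) = { ), -, id }.
V ::= - contributes {-}.
Union: FIRST(V) = { ), -, id }.

{ ), -, id }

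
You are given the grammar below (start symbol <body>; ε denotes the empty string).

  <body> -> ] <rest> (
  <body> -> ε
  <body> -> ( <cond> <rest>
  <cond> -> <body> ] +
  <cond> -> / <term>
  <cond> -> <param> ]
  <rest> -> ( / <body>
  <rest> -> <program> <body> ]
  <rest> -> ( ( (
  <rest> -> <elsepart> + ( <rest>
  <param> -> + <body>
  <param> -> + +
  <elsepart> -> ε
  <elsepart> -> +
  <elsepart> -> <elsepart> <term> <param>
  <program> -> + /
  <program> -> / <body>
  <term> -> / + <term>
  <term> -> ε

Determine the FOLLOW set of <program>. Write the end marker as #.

In <rest> -> <program> <body> ]: add FIRST(<body> ]) = { (, ] }.
Union: FOLLOW(<program>) = { (, ] }.

{ (, ] }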